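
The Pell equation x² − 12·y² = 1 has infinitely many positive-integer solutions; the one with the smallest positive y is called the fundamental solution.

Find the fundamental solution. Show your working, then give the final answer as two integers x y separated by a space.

7 2

d=12: √d = [3; 2,6] (ℓ=2, even), read p_1/q_1
k=0  a_k=3  p_k/q_k = 3/1
k=1  a_k=2  p_k/q_k = 7/2
(x₁, y₁) = (7, 2);  7² − 12·2² = 1 ✓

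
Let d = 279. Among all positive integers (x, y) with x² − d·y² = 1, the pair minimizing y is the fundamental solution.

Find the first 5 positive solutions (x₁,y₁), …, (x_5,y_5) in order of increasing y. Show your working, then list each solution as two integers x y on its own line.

1520 91
4620799 276640
14047227440 840985509
42703566796801 2556595670720
129818829015047600 7772049998003291

[16; 1,2,2,1,2,2,1,32] for √279; ℓ=8 ⇒ convergent index 7
k=0  a_k=16  p_k/q_k = 16/1
…
k=2  a_k=2  p_k/q_k = 50/3
k=3  a_k=2  p_k/q_k = 117/7
…
k=6  a_k=2  p_k/q_k = 1069/64
k=7  a_k=1  p_k/q_k = 1520/91
fundamental: x₁=1520, y₁=91  (since 2310400 − 279·8281 = 1)
(1520+91√279)^2 = 4620799 + 276640√279
(1520+91√279)^3 = 14047227440 + 840985509√279
(1520+91√279)^4 = 42703566796801 + 2556595670720√279
(1520+91√279)^5 = 129818829015047600 + 7772049998003291√279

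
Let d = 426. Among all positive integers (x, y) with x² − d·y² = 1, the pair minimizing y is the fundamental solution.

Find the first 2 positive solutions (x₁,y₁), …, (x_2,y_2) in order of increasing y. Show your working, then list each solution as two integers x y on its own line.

√426 → a₀=20, period (1,1,1,3,2,6,2,3,1,1,1,40); ℓ=12 even so k=11
a_0=20:  p_0=20·1+0=20,  q_0=20·0+1=1
…
a_2=1:  p_2=1·21+20=41,  q_2=1·1+1=2
…
a_4=3:  p_4=3·62+41=227,  q_4=3·3+2=11
…
a_6=6:  p_6=6·516+227=3323,  q_6=6·25+11=161
…
a_10=1:  p_10=1·31971+24809=56780,  q_10=1·1549+1202=2751
a_11=1:  p_11=1·56780+31971=88751,  q_11=1·2751+1549=4300
fundamental: x₁=88751, y₁=4300  (since 7876740001 − 426·18490000 = 1)
(x_2, y_2) = (88751·88751 + 426·4300·4300, 88751·4300 + 4300·88751) = (15753480001, 763258600)

88751 4300
15753480001 763258600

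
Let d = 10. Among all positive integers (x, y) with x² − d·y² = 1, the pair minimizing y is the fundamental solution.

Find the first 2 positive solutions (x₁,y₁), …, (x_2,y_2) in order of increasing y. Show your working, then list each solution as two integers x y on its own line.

√10 = [3; 6, …], period ℓ=1 (odd) → k=1
step 0: (3, 1)  from 3·(1,0) + (0,1)
step 1: (19, 6)  from 6·(3,1) + (1,0)
(x₁, y₁) = (19, 6);  19² − 10·6² = 1 ✓
(19+6√10)^2 = 721 + 228√10

19 6
721 228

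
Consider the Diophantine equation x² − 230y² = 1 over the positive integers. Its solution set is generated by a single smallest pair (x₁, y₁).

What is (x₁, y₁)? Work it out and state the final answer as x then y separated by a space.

d=230: √d = [15; 6,30] (ℓ=2, even), read p_1/q_1
i=0: a=15 ⇒ p=15, q=1
i=1: a=6 ⇒ p=91, q=6
→ (91, 6).  Check: 91²=8281, 230·6²=8280, difference 1.

91 6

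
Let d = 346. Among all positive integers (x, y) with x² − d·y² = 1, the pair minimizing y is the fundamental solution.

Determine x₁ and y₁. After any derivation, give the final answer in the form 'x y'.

[18; 1,1,1,1,36] for √346; ℓ=5 ⇒ convergent index 9
k=0  a_k=18  p_k/q_k = 18/1
…
k=2  a_k=1  p_k/q_k = 37/2
…
k=8  a_k=1  p_k/q_k = 10398/559
k=9  a_k=1  p_k/q_k = 17299/930
fundamental: x₁=17299, y₁=930  (since 299255401 − 346·864900 = 1)

17299 930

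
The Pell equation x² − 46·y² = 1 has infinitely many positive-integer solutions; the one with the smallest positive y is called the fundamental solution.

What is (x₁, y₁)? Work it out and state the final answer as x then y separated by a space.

24335 3588

√46 → a₀=6, period (1,3,1,1,2,6,2,1,1,3,1,12); ℓ=12 even so k=11
step 0: (6, 1)  from 6·(1,0) + (0,1)
…
step 2: (27, 4)  from 3·(7,1) + (6,1)
…
step 4: (61, 9)  from 1·(34,5) + (27,4)
…
step 6: (997, 147)  from 6·(156,23) + (61,9)
…
step 9: (5297, 781)  from 1·(3147,464) + (2150,317)
step 10: (19038, 2807)  from 3·(5297,781) + (3147,464)
step 11: (24335, 3588)  from 1·(19038,2807) + (5297,781)
→ (24335, 3588).  Check: 24335²=592192225, 46·3588²=592192224, difference 1.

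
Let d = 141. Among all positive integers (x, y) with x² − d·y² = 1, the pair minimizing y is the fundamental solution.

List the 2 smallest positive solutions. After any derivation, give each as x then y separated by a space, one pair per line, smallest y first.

d=141: √d = [11; 1,6,1,22] (ℓ=4, even), read p_3/q_3
step 0: (11, 1)  from 11·(1,0) + (0,1)
step 1: (12, 1)  from 1·(11,1) + (1,0)
step 2: (83, 7)  from 6·(12,1) + (11,1)
step 3: (95, 8)  from 1·(83,7) + (12,1)
→ (95, 8).  Check: 95²=9025, 141·8²=9024, difference 1.
k=2:  x_2 = 95·95+141·8·8 = 18049,  y_2 = 95·8+8·95 = 1520

95 8
18049 1520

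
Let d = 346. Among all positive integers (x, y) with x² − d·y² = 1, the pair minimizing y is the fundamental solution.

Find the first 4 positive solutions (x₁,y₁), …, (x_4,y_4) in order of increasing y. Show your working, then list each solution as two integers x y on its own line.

[18; 1,1,1,1,36] for √346; ℓ=5 ⇒ convergent index 9
step 0: (18, 1)  from 18·(1,0) + (0,1)
…
step 2: (37, 2)  from 1·(19,1) + (18,1)
step 3: (56, 3)  from 1·(37,2) + (19,1)
…
step 5: (3404, 183)  from 36·(93,5) + (56,3)
step 6: (3497, 188)  from 1·(3404,183) + (93,5)
step 7: (6901, 371)  from 1·(3497,188) + (3404,183)
step 8: (10398, 559)  from 1·(6901,371) + (3497,188)
step 9: (17299, 930)  from 1·(10398,559) + (6901,371)
(x₁, y₁) = (17299, 930);  17299² − 346·930² = 1 ✓
k=2:  x_2 = 17299·17299+346·930·930 = 598510801,  y_2 = 17299·930+930·17299 = 32176140
k=3:  x_3 = 17299·598510801+346·930·32176140 = 20707276675699,  y_3 = 17299·32176140+930·598510801 = 1113230090790
k=4:  x_4 = 17299·20707276675699+346·930·1113230090790 = 716430357827323201,  y_4 = 17299·1113230090790+930·20707276675699 = 38515534648976280

17299 930
598510801 32176140
20707276675699 1113230090790
716430357827323201 38515534648976280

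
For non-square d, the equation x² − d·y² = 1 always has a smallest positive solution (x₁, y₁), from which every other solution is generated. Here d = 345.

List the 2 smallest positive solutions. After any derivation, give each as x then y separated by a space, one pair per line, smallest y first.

d=345: √d = [18; 1,1,2,1,6,1,2,1,1,36] (ℓ=10, even), read p_9/q_9
step 0: (18, 1)  from 18·(1,0) + (0,1)
…
step 2: (37, 2)  from 1·(19,1) + (18,1)
…
step 5: (873, 47)  from 6·(130,7) + (93,5)
step 6: (1003, 54)  from 1·(873,47) + (130,7)
…
step 8: (3882, 209)  from 1·(2879,155) + (1003,54)
step 9: (6761, 364)  from 1·(3882,209) + (2879,155)
fundamental: x₁=6761, y₁=364  (since 45711121 − 345·132496 = 1)
n=2: (6761,364)∘(6761,364) = (6761·6761+345·364·364, 6761·364+364·6761) = (91422241,4922008)

6761 364
91422241 4922008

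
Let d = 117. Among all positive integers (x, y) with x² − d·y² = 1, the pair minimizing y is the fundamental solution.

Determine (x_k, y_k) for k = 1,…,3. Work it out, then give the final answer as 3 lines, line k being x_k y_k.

649 60
842401 77880
1093435849 101088180

√117 = [10; 1,4,2,4,1,20, …], period ℓ=6 (even) → k=5
a_0=10:  p_0=10·1+0=10,  q_0=10·0+1=1
a_1=1:  p_1=1·10+1=11,  q_1=1·1+0=1
a_2=4:  p_2=4·11+10=54,  q_2=4·1+1=5
a_3=2:  p_3=2·54+11=119,  q_3=2·5+1=11
a_4=4:  p_4=4·119+54=530,  q_4=4·11+5=49
a_5=1:  p_5=1·530+119=649,  q_5=1·49+11=60
fundamental: x₁=649, y₁=60  (since 421201 − 117·3600 = 1)
(x_2, y_2) = (649·649 + 117·60·60, 649·60 + 60·649) = (842401, 77880)
(x_3, y_3) = (649·842401 + 117·60·77880, 649·77880 + 60·842401) = (1093435849, 101088180)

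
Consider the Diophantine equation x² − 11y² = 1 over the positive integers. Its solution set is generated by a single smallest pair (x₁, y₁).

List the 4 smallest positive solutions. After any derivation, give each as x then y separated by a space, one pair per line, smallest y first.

10 3
199 60
3970 1197
79201 23880

d=11: √d = [3; 3,6] (ℓ=2, even), read p_1/q_1
a_0=3:  p_0=3·1+0=3,  q_0=3·0+1=1
a_1=3:  p_1=3·3+1=10,  q_1=3·1+0=3
fundamental: x₁=10, y₁=3  (since 100 − 11·9 = 1)
(x_2, y_2) = (10·10 + 11·3·3, 10·3 + 3·10) = (199, 60)
(x_3, y_3) = (10·199 + 11·3·60, 10·60 + 3·199) = (3970, 1197)
(x_4, y_4) = (10·3970 + 11·3·1197, 10·1197 + 3·3970) = (79201, 23880)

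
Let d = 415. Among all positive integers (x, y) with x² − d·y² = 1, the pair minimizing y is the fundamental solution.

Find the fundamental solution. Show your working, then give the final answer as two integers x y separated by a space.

18412804 903849

√415 → a₀=20, period (2,1,2,4,6,…,1,2,40); ℓ=16 even so k=15
i=0: a=20 ⇒ p=20, q=1
i=1: a=2 ⇒ p=41, q=2
…
i=3: a=2 ⇒ p=163, q=8
…
i=5: a=6 ⇒ p=4441, q=218
i=6: a=1 ⇒ p=5154, q=253
i=7: a=1 ⇒ p=9595, q=471
i=8: a=3 ⇒ p=33939, q=1666
i=9: a=1 ⇒ p=43534, q=2137
…
i=14: a=1 ⇒ p=6841255, q=335824
i=15: a=2 ⇒ p=18412804, q=903849
→ (18412804, 903849).  Check: 18412804²=339031351142416, 415·903849²=339031351142415, difference 1.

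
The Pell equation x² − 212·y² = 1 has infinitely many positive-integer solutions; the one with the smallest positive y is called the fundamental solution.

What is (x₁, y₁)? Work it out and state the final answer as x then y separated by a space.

√212 = [14; 1,1,3,1,1,…,1,1,28, …], period ℓ=14 (even) → k=13
step 0: (14, 1)  from 14·(1,0) + (0,1)
…
step 4: (131, 9)  from 1·(102,7) + (29,2)
…
step 6: (364, 25)  from 1·(233,16) + (131,9)
step 7: (2417, 166)  from 6·(364,25) + (233,16)
…
step 12: (37114, 2549)  from 1·(29135,2001) + (7979,548)
step 13: (66249, 4550)  from 1·(37114,2549) + (29135,2001)
→ (66249, 4550).  Check: 66249²=4388930001, 212·4550²=4388930000, difference 1.

66249 4550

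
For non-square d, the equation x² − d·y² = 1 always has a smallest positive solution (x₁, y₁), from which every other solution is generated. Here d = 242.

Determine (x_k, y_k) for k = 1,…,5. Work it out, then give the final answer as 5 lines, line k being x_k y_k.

√242 = [15; 1,1,3,1,14,1,3,1,1,30, …], period ℓ=10 (even) → k=9
k=0  a_k=15  p_k/q_k = 15/1
k=1  a_k=1  p_k/q_k = 16/1
…
k=5  a_k=14  p_k/q_k = 2069/133
k=6  a_k=1  p_k/q_k = 2209/142
…
k=8  a_k=1  p_k/q_k = 10905/701
k=9  a_k=1  p_k/q_k = 19601/1260
fundamental: x₁=19601, y₁=1260  (since 384199201 − 242·1587600 = 1)
(x_2, y_2) = (19601·19601 + 242·1260·1260, 19601·1260 + 1260·19601) = (768398401, 49394520)
(x_3, y_3) = (19601·768398401 + 242·1260·49394520, 19601·49394520 + 1260·768398401) = (30122754096401, 1936363971780)
(x_4, y_4) = (19601·30122754096401 + 242·1260·1936363971780, 19601·1936363971780 + 1260·30122754096401) = (1180872205318713601, 75909340372325040)
(x_5, y_5) = (19601·1180872205318713601 + 242·1260·75909340372325040, 19601·75909340372325040 + 1260·1180872205318713601) = (46292552162781456490001, 2975797959339522246300)

19601 1260
768398401 49394520
30122754096401 1936363971780
1180872205318713601 75909340372325040
46292552162781456490001 2975797959339522246300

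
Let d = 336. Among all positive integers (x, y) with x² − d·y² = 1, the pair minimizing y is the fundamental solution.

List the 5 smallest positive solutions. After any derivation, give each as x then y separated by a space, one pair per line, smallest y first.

√336 → a₀=18, period (3,36); ℓ=2 even so k=1
i=0: a=18 ⇒ p=18, q=1
i=1: a=3 ⇒ p=55, q=3
(x₁, y₁) = (55, 3);  55² − 336·3² = 1 ✓
n=2: (55,3)∘(55,3) = (55·55+336·3·3, 55·3+3·55) = (6049,330)
n=3: (6049,330)∘(55,3) = (55·6049+336·3·330, 55·330+3·6049) = (665335,36297)
n=4: (665335,36297)∘(55,3) = (55·665335+336·3·36297, 55·36297+3·665335) = (73180801,3992340)
n=5: (73180801,3992340)∘(55,3) = (55·73180801+336·3·3992340, 55·3992340+3·73180801) = (8049222775,439121103)

55 3
6049 330
665335 36297
73180801 3992340
8049222775 439121103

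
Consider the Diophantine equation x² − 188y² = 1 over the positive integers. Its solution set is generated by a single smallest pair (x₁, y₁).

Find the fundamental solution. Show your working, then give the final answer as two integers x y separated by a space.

√188 = [13; 1,2,2,6,2,2,1,26, …], period ℓ=8 (even) → k=7
step 0: (13, 1)  from 13·(1,0) + (0,1)
…
step 3: (96, 7)  from 2·(41,3) + (14,1)
…
step 5: (1330, 97)  from 2·(617,45) + (96,7)
step 6: (3277, 239)  from 2·(1330,97) + (617,45)
step 7: (4607, 336)  from 1·(3277,239) + (1330,97)
→ (4607, 336).  Check: 4607²=21224449, 188·336²=21224448, difference 1.

4607 336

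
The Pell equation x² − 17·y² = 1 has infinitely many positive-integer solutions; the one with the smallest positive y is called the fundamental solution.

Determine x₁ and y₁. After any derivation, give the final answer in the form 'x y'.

d=17: √d = [4; 8] (ℓ=1, odd), read p_1/q_1
k=0  a_k=4  p_k/q_k = 4/1
k=1  a_k=8  p_k/q_k = 33/8
(x₁, y₁) = (33, 8);  33² − 17·8² = 1 ✓

33 8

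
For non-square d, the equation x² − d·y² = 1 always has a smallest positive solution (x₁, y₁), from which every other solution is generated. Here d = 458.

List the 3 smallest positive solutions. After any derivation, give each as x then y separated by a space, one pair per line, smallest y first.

22899 1070
1048728401 49003860
48029663286099 2244278779210

√458 = [21; 2,2,42, …], period ℓ=3 (odd) → k=5
step 0: (21, 1)  from 21·(1,0) + (0,1)
…
step 2: (107, 5)  from 2·(43,2) + (21,1)
…
step 4: (9181, 429)  from 2·(4537,212) + (107,5)
step 5: (22899, 1070)  from 2·(9181,429) + (4537,212)
(x₁, y₁) = (22899, 1070);  22899² − 458·1070² = 1 ✓
n=2: (22899,1070)∘(22899,1070) = (22899·22899+458·1070·1070, 22899·1070+1070·22899) = (1048728401,49003860)
n=3: (1048728401,49003860)∘(22899,1070) = (22899·1048728401+458·1070·49003860, 22899·49003860+1070·1048728401) = (48029663286099,2244278779210)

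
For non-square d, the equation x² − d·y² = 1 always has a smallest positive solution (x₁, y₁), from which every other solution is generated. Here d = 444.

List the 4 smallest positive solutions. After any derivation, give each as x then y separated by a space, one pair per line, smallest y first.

295 14
174049 8260
102688615 4873386
60586108801 2875289480

√444 = [21; 14,42, …], period ℓ=2 (even) → k=1
k=0  a_k=21  p_k/q_k = 21/1
k=1  a_k=14  p_k/q_k = 295/14
fundamental: x₁=295, y₁=14  (since 87025 − 444·196 = 1)
k=2:  x_2 = 295·295+444·14·14 = 174049,  y_2 = 295·14+14·295 = 8260
k=3:  x_3 = 295·174049+444·14·8260 = 102688615,  y_3 = 295·8260+14·174049 = 4873386
k=4:  x_4 = 295·102688615+444·14·4873386 = 60586108801,  y_4 = 295·4873386+14·102688615 = 2875289480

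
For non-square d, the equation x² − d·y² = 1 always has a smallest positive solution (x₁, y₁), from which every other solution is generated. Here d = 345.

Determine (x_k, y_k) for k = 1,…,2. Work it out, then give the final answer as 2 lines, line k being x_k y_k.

d=345: √d = [18; 1,1,2,1,6,1,2,1,1,36] (ℓ=10, even), read p_9/q_9
a_0=18:  p_0=18·1+0=18,  q_0=18·0+1=1
a_1=1:  p_1=1·18+1=19,  q_1=1·1+0=1
a_2=1:  p_2=1·19+18=37,  q_2=1·1+1=2
…
a_4=1:  p_4=1·93+37=130,  q_4=1·5+2=7
a_5=6:  p_5=6·130+93=873,  q_5=6·7+5=47
a_6=1:  p_6=1·873+130=1003,  q_6=1·47+7=54
…
a_8=1:  p_8=1·2879+1003=3882,  q_8=1·155+54=209
a_9=1:  p_9=1·3882+2879=6761,  q_9=1·209+155=364
fundamental: x₁=6761, y₁=364  (since 45711121 − 345·132496 = 1)
n=2: (6761,364)∘(6761,364) = (6761·6761+345·364·364, 6761·364+364·6761) = (91422241,4922008)

6761 364
91422241 4922008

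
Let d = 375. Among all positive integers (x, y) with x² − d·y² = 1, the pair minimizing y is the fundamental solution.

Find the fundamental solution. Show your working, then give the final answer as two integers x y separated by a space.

15124 781

√375 → a₀=19, period (2,1,2,1,5,1,2,1,2,38); ℓ=10 even so k=9
step 0: (19, 1)  from 19·(1,0) + (0,1)
step 1: (39, 2)  from 2·(19,1) + (1,0)
step 2: (58, 3)  from 1·(39,2) + (19,1)
step 3: (155, 8)  from 2·(58,3) + (39,2)
…
step 5: (1220, 63)  from 5·(213,11) + (155,8)
step 6: (1433, 74)  from 1·(1220,63) + (213,11)
step 7: (4086, 211)  from 2·(1433,74) + (1220,63)
step 8: (5519, 285)  from 1·(4086,211) + (1433,74)
step 9: (15124, 781)  from 2·(5519,285) + (4086,211)
(x₁, y₁) = (15124, 781);  15124² − 375·781² = 1 ✓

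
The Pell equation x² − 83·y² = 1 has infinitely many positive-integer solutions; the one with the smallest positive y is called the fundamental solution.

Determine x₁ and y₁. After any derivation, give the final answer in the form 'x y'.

√83 → a₀=9, period (9,18); ℓ=2 even so k=1
k=0  a_k=9  p_k/q_k = 9/1
k=1  a_k=9  p_k/q_k = 82/9
(x₁, y₁) = (82, 9);  82² − 83·9² = 1 ✓

82 9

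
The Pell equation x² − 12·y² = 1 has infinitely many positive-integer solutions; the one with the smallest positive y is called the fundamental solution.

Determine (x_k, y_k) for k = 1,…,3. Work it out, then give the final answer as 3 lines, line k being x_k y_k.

7 2
97 28
1351 390

[3; 2,6] for √12; ℓ=2 ⇒ convergent index 1
k=0  a_k=3  p_k/q_k = 3/1
k=1  a_k=2  p_k/q_k = 7/2
fundamental: x₁=7, y₁=2  (since 49 − 12·4 = 1)
k=2:  x_2 = 7·7+12·2·2 = 97,  y_2 = 7·2+2·7 = 28
k=3:  x_3 = 7·97+12·2·28 = 1351,  y_3 = 7·28+2·97 = 390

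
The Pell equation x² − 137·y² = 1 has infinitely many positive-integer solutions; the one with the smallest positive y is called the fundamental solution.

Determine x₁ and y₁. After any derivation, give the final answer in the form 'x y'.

[11; 1,2,2,1,1,2,2,1,22] for √137; ℓ=9 ⇒ convergent index 17
i=0: a=11 ⇒ p=11, q=1
…
i=2: a=2 ⇒ p=35, q=3
i=3: a=2 ⇒ p=82, q=7
i=4: a=1 ⇒ p=117, q=10
…
i=6: a=2 ⇒ p=515, q=44
i=7: a=2 ⇒ p=1229, q=105
i=8: a=1 ⇒ p=1744, q=149
i=9: a=22 ⇒ p=39597, q=3383
i=10: a=1 ⇒ p=41341, q=3532
…
i=12: a=2 ⇒ p=285899, q=24426
i=13: a=1 ⇒ p=408178, q=34873
i=14: a=1 ⇒ p=694077, q=59299
…
i=16: a=2 ⇒ p=4286741, q=366241
i=17: a=1 ⇒ p=6083073, q=519712
→ (6083073, 519712).  Check: 6083073²=37003777123329, 137·519712²=37003777123328, difference 1.

6083073 519712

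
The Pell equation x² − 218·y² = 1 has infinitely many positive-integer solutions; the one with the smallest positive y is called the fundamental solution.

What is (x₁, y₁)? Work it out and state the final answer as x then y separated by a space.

126003 8534

d=218: √d = [14; 1,3,3,1,28] (ℓ=5, odd), read p_9/q_9
i=0: a=14 ⇒ p=14, q=1
…
i=4: a=1 ⇒ p=251, q=17
…
i=7: a=3 ⇒ p=29633, q=2007
i=8: a=3 ⇒ p=96370, q=6527
i=9: a=1 ⇒ p=126003, q=8534
(x₁, y₁) = (126003, 8534);  126003² − 218·8534² = 1 ✓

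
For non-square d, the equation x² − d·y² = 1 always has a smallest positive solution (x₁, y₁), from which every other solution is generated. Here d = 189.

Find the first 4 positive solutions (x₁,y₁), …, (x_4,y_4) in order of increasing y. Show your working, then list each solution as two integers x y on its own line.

55 4
6049 440
665335 48396
73180801 5323120

√189 = [13; 1,2,1,26, …], period ℓ=4 (even) → k=3
k=0  a_k=13  p_k/q_k = 13/1
…
k=2  a_k=2  p_k/q_k = 41/3
k=3  a_k=1  p_k/q_k = 55/4
fundamental: x₁=55, y₁=4  (since 3025 − 189·16 = 1)
(x_2, y_2) = (55·55 + 189·4·4, 55·4 + 4·55) = (6049, 440)
(x_3, y_3) = (55·6049 + 189·4·440, 55·440 + 4·6049) = (665335, 48396)
(x_4, y_4) = (55·665335 + 189·4·48396, 55·48396 + 4·665335) = (73180801, 5323120)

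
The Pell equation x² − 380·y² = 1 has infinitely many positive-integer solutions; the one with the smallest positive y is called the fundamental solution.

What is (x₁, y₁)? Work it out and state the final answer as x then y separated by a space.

39 2

√380 → a₀=19, period (2,38); ℓ=2 even so k=1
step 0: (19, 1)  from 19·(1,0) + (0,1)
step 1: (39, 2)  from 2·(19,1) + (1,0)
(x₁, y₁) = (39, 2);  39² − 380·2² = 1 ✓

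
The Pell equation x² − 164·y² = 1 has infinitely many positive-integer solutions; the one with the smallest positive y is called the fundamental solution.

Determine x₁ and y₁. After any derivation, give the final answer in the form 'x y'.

2049 160

√164 → a₀=12, period (1,4,6,4,1,24); ℓ=6 even so k=5
i=0: a=12 ⇒ p=12, q=1
…
i=2: a=4 ⇒ p=64, q=5
i=3: a=6 ⇒ p=397, q=31
i=4: a=4 ⇒ p=1652, q=129
i=5: a=1 ⇒ p=2049, q=160
(x₁, y₁) = (2049, 160);  2049² − 164·160² = 1 ✓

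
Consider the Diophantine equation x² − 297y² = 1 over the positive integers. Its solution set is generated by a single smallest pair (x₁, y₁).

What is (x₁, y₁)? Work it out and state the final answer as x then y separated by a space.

48599 2820

d=297: √d = [17; 4,3,1,1,2,1,1,3,4,34] (ℓ=10, even), read p_9/q_9
step 0: (17, 1)  from 17·(1,0) + (0,1)
…
step 5: (1327, 77)  from 2·(517,30) + (293,17)
…
step 8: (11357, 659)  from 3·(3171,184) + (1844,107)
step 9: (48599, 2820)  from 4·(11357,659) + (3171,184)
fundamental: x₁=48599, y₁=2820  (since 2361862801 − 297·7952400 = 1)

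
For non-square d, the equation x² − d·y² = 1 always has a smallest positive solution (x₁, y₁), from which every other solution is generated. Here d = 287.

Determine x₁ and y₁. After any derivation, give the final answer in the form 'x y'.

[16; 1,15,1,32] for √287; ℓ=4 ⇒ convergent index 3
k=0  a_k=16  p_k/q_k = 16/1
…
k=2  a_k=15  p_k/q_k = 271/16
k=3  a_k=1  p_k/q_k = 288/17
fundamental: x₁=288, y₁=17  (since 82944 − 287·289 = 1)

288 17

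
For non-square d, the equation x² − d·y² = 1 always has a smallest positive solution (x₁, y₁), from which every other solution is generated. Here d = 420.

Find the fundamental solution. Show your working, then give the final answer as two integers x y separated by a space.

41 2

[20; 2,40] for √420; ℓ=2 ⇒ convergent index 1
i=0: a=20 ⇒ p=20, q=1
i=1: a=2 ⇒ p=41, q=2
(x₁, y₁) = (41, 2);  41² − 420·2² = 1 ✓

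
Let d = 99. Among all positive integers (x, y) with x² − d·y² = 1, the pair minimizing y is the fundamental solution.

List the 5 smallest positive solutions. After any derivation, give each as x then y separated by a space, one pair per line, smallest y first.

[9; 1,18] for √99; ℓ=2 ⇒ convergent index 1
a_0=9:  p_0=9·1+0=9,  q_0=9·0+1=1
a_1=1:  p_1=1·9+1=10,  q_1=1·1+0=1
fundamental: x₁=10, y₁=1  (since 100 − 99·1 = 1)
(10+1√99)^2 = 199 + 20√99
(10+1√99)^3 = 3970 + 399√99
(10+1√99)^4 = 79201 + 7960√99
(10+1√99)^5 = 1580050 + 158801√99

10 1
199 20
3970 399
79201 7960
1580050 158801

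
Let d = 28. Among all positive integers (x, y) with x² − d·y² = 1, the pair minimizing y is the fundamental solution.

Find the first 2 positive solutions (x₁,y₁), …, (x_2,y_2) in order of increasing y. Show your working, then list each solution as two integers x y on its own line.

127 24
32257 6096

d=28: √d = [5; 3,2,3,10] (ℓ=4, even), read p_3/q_3
a_0=5:  p_0=5·1+0=5,  q_0=5·0+1=1
…
a_2=2:  p_2=2·16+5=37,  q_2=2·3+1=7
a_3=3:  p_3=3·37+16=127,  q_3=3·7+3=24
fundamental: x₁=127, y₁=24  (since 16129 − 28·576 = 1)
n=2: (127,24)∘(127,24) = (127·127+28·24·24, 127·24+24·127) = (32257,6096)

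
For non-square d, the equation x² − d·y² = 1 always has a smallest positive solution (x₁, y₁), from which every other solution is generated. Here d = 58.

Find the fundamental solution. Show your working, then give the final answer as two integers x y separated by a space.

d=58: √d = [7; 1,1,1,1,1,1,14] (ℓ=7, odd), read p_13/q_13
i=0: a=7 ⇒ p=7, q=1
…
i=3: a=1 ⇒ p=23, q=3
…
i=6: a=1 ⇒ p=99, q=13
i=7: a=14 ⇒ p=1447, q=190
…
i=9: a=1 ⇒ p=2993, q=393
…
i=12: a=1 ⇒ p=12071, q=1585
i=13: a=1 ⇒ p=19603, q=2574
fundamental: x₁=19603, y₁=2574  (since 384277609 − 58·6625476 = 1)

19603 2574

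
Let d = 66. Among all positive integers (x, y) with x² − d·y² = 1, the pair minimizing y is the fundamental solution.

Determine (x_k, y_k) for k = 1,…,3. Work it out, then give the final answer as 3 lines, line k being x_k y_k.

65 8
8449 1040
1098305 135192

[8; 8,16] for √66; ℓ=2 ⇒ convergent index 1
a_0=8:  p_0=8·1+0=8,  q_0=8·0+1=1
a_1=8:  p_1=8·8+1=65,  q_1=8·1+0=8
(x₁, y₁) = (65, 8);  65² − 66·8² = 1 ✓
(65+8√66)^2 = 8449 + 1040√66
(65+8√66)^3 = 1098305 + 135192√66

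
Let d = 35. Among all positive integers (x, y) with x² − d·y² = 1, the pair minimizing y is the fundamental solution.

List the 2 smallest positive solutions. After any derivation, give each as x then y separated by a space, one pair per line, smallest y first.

6 1
71 12

[5; 1,10] for √35; ℓ=2 ⇒ convergent index 1
i=0: a=5 ⇒ p=5, q=1
i=1: a=1 ⇒ p=6, q=1
(x₁, y₁) = (6, 1);  6² − 35·1² = 1 ✓
(6+1√35)^2 = 71 + 12√35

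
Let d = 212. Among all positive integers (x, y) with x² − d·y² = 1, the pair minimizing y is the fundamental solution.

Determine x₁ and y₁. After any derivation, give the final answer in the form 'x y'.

66249 4550

√212 → a₀=14, period (1,1,3,1,1,…,1,1,28); ℓ=14 even so k=13
a_0=14:  p_0=14·1+0=14,  q_0=14·0+1=1
…
a_5=1:  p_5=1·131+102=233,  q_5=1·9+7=16
…
a_7=6:  p_7=6·364+233=2417,  q_7=6·25+16=166
…
a_12=1:  p_12=1·29135+7979=37114,  q_12=1·2001+548=2549
a_13=1:  p_13=1·37114+29135=66249,  q_13=1·2549+2001=4550
(x₁, y₁) = (66249, 4550);  66249² − 212·4550² = 1 ✓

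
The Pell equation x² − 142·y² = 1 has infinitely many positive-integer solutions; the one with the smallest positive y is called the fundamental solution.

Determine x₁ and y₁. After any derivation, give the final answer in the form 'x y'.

143 12

√142 → a₀=11, period (1,10,1,22); ℓ=4 even so k=3
step 0: (11, 1)  from 11·(1,0) + (0,1)
…
step 2: (131, 11)  from 10·(12,1) + (11,1)
step 3: (143, 12)  from 1·(131,11) + (12,1)
→ (143, 12).  Check: 143²=20449, 142·12²=20448, difference 1.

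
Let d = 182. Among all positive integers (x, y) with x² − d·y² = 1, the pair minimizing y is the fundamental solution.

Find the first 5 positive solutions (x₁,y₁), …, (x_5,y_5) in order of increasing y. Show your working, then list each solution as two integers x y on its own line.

27 2
1457 108
78651 5830
4245697 314712
229188987 16988618

[13; 2,26] for √182; ℓ=2 ⇒ convergent index 1
step 0: (13, 1)  from 13·(1,0) + (0,1)
step 1: (27, 2)  from 2·(13,1) + (1,0)
fundamental: x₁=27, y₁=2  (since 729 − 182·4 = 1)
k=2:  x_2 = 27·27+182·2·2 = 1457,  y_2 = 27·2+2·27 = 108
k=3:  x_3 = 27·1457+182·2·108 = 78651,  y_3 = 27·108+2·1457 = 5830
k=4:  x_4 = 27·78651+182·2·5830 = 4245697,  y_4 = 27·5830+2·78651 = 314712
k=5:  x_5 = 27·4245697+182·2·314712 = 229188987,  y_5 = 27·314712+2·4245697 = 16988618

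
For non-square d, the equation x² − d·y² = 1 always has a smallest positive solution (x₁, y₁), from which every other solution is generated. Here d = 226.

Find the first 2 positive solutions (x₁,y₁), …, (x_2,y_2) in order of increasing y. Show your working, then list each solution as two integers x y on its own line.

451 30
406801 27060

√226 = [15; 30, …], period ℓ=1 (odd) → k=1
i=0: a=15 ⇒ p=15, q=1
i=1: a=30 ⇒ p=451, q=30
→ (451, 30).  Check: 451²=203401, 226·30²=203400, difference 1.
n=2: (451,30)∘(451,30) = (451·451+226·30·30, 451·30+30·451) = (406801,27060)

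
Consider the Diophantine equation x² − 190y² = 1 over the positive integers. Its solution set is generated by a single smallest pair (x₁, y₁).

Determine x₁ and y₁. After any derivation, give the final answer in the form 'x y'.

52021 3774

d=190: √d = [13; 1,3,1,1,1,…,3,1,26] (ℓ=14, even), read p_13/q_13
k=0  a_k=13  p_k/q_k = 13/1
…
k=2  a_k=3  p_k/q_k = 55/4
k=3  a_k=1  p_k/q_k = 69/5
k=4  a_k=1  p_k/q_k = 124/9
k=5  a_k=1  p_k/q_k = 193/14
k=6  a_k=2  p_k/q_k = 510/37
k=7  a_k=2  p_k/q_k = 1213/88
k=8  a_k=2  p_k/q_k = 2936/213
k=9  a_k=1  p_k/q_k = 4149/301
…
k=11  a_k=1  p_k/q_k = 11234/815
k=12  a_k=3  p_k/q_k = 40787/2959
k=13  a_k=1  p_k/q_k = 52021/3774
→ (52021, 3774).  Check: 52021²=2706184441, 190·3774²=2706184440, difference 1.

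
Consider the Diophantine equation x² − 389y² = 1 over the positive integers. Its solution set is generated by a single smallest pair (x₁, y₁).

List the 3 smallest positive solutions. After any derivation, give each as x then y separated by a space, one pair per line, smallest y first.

√389 → a₀=19, period (1,2,1,1,1,1,2,1,38); ℓ=9 odd so k=17
k=0  a_k=19  p_k/q_k = 19/1
…
k=2  a_k=2  p_k/q_k = 59/3
…
k=5  a_k=1  p_k/q_k = 217/11
k=6  a_k=1  p_k/q_k = 355/18
k=7  a_k=2  p_k/q_k = 927/47
k=8  a_k=1  p_k/q_k = 1282/65
…
k=10  a_k=1  p_k/q_k = 50925/2582
k=11  a_k=2  p_k/q_k = 151493/7681
…
k=13  a_k=1  p_k/q_k = 353911/17944
k=14  a_k=1  p_k/q_k = 556329/28207
k=15  a_k=1  p_k/q_k = 910240/46151
k=16  a_k=2  p_k/q_k = 2376809/120509
k=17  a_k=1  p_k/q_k = 3287049/166660
fundamental: x₁=3287049, y₁=166660  (since 10804691128401 − 389·27775555600 = 1)
(3287049+166660√389)^2 = 21609382256801 + 1095639172680√389
(3287049+166660√389)^3 = 142062196675667653449 + 7202839293837075980√389

3287049 166660
21609382256801 1095639172680
142062196675667653449 7202839293837075980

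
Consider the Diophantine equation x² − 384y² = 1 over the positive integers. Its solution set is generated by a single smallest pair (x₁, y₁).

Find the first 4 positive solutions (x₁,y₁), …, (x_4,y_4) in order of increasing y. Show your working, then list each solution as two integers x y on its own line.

d=384: √d = [19; 1,1,2,9,2,1,1,38] (ℓ=8, even), read p_7/q_7
a_0=19:  p_0=19·1+0=19,  q_0=19·0+1=1
a_1=1:  p_1=1·19+1=20,  q_1=1·1+0=1
…
a_6=1:  p_6=1·1940+921=2861,  q_6=1·99+47=146
a_7=1:  p_7=1·2861+1940=4801,  q_7=1·146+99=245
→ (4801, 245).  Check: 4801²=23049601, 384·245²=23049600, difference 1.
n=2: (4801,245)∘(4801,245) = (4801·4801+384·245·245, 4801·245+245·4801) = (46099201,2352490)
n=3: (46099201,2352490)∘(4801,245) = (4801·46099201+384·245·2352490, 4801·2352490+245·46099201) = (442644523201,22588608735)
n=4: (442644523201,22588608735)∘(4801,245) = (4801·442644523201+384·245·22588608735, 4801·22588608735+245·442644523201) = (4250272665676801,216895818720980)

4801 245
46099201 2352490
442644523201 22588608735
4250272665676801 216895818720980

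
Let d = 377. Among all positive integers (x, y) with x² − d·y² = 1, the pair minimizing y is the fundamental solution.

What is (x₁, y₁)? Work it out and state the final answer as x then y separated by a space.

233 12

√377 → a₀=19, period (2,2,2,38); ℓ=4 even so k=3
step 0: (19, 1)  from 19·(1,0) + (0,1)
…
step 2: (97, 5)  from 2·(39,2) + (19,1)
step 3: (233, 12)  from 2·(97,5) + (39,2)
fundamental: x₁=233, y₁=12  (since 54289 − 377·144 = 1)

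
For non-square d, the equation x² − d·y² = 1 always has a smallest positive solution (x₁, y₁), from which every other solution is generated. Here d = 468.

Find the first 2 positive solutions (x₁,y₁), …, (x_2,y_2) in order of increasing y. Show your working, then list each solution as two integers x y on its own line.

d=468: √d = [21; 1,1,1,2,1,1,1,42] (ℓ=8, even), read p_7/q_7
k=0  a_k=21  p_k/q_k = 21/1
…
k=2  a_k=1  p_k/q_k = 43/2
k=3  a_k=1  p_k/q_k = 65/3
k=4  a_k=2  p_k/q_k = 173/8
…
k=6  a_k=1  p_k/q_k = 411/19
k=7  a_k=1  p_k/q_k = 649/30
→ (649, 30).  Check: 649²=421201, 468·30²=421200, difference 1.
k=2:  x_2 = 649·649+468·30·30 = 842401,  y_2 = 649·30+30·649 = 38940

649 30
842401 38940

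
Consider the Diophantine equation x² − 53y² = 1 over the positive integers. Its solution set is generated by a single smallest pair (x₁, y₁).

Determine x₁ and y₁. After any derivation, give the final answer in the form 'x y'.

66249 9100

d=53: √d = [7; 3,1,1,3,14] (ℓ=5, odd), read p_9/q_9
a_0=7:  p_0=7·1+0=7,  q_0=7·0+1=1
…
a_2=1:  p_2=1·22+7=29,  q_2=1·3+1=4
…
a_4=3:  p_4=3·51+29=182,  q_4=3·7+4=25
…
a_6=3:  p_6=3·2599+182=7979,  q_6=3·357+25=1096
a_7=1:  p_7=1·7979+2599=10578,  q_7=1·1096+357=1453
a_8=1:  p_8=1·10578+7979=18557,  q_8=1·1453+1096=2549
a_9=3:  p_9=3·18557+10578=66249,  q_9=3·2549+1453=9100
→ (66249, 9100).  Check: 66249²=4388930001, 53·9100²=4388930000, difference 1.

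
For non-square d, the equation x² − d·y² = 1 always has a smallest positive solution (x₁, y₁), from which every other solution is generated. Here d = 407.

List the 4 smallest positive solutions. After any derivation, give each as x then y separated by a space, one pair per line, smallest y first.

√407 → a₀=20, period (5,1,2,1,5,40); ℓ=6 even so k=5
i=0: a=20 ⇒ p=20, q=1
…
i=3: a=2 ⇒ p=343, q=17
i=4: a=1 ⇒ p=464, q=23
i=5: a=5 ⇒ p=2663, q=132
→ (2663, 132).  Check: 2663²=7091569, 407·132²=7091568, difference 1.
n=2: (2663,132)∘(2663,132) = (2663·2663+407·132·132, 2663·132+132·2663) = (14183137,703032)
n=3: (14183137,703032)∘(2663,132) = (2663·14183137+407·132·703032, 2663·703032+132·14183137) = (75539384999,3744348300)
n=4: (75539384999,3744348300)∘(2663,132) = (2663·75539384999+407·132·3744348300, 2663·3744348300+132·75539384999) = (402322750321537,19942398342768)

2663 132
14183137 703032
75539384999 3744348300
402322750321537 19942398342768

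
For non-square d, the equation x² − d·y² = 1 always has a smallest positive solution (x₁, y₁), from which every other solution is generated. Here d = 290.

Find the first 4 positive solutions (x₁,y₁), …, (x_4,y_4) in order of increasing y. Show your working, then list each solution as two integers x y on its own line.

[17; 34] for √290; ℓ=1 ⇒ convergent index 1
a_0=17:  p_0=17·1+0=17,  q_0=17·0+1=1
a_1=34:  p_1=34·17+1=579,  q_1=34·1+0=34
→ (579, 34).  Check: 579²=335241, 290·34²=335240, difference 1.
n=2: (579,34)∘(579,34) = (579·579+290·34·34, 579·34+34·579) = (670481,39372)
n=3: (670481,39372)∘(579,34) = (579·670481+290·34·39372, 579·39372+34·670481) = (776416419,45592742)
n=4: (776416419,45592742)∘(579,34) = (579·776416419+290·34·45592742, 579·45592742+34·776416419) = (899089542721,52796355864)

579 34
670481 39372
776416419 45592742
899089542721 52796355864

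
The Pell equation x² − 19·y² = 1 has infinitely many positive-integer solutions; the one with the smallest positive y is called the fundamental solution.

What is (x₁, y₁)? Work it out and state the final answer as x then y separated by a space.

[4; 2,1,3,1,2,8] for √19; ℓ=6 ⇒ convergent index 5
step 0: (4, 1)  from 4·(1,0) + (0,1)
step 1: (9, 2)  from 2·(4,1) + (1,0)
…
step 3: (48, 11)  from 3·(13,3) + (9,2)
step 4: (61, 14)  from 1·(48,11) + (13,3)
step 5: (170, 39)  from 2·(61,14) + (48,11)
→ (170, 39).  Check: 170²=28900, 19·39²=28899, difference 1.

170 39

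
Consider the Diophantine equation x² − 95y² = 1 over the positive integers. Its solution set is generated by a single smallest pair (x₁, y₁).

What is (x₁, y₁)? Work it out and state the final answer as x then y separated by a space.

√95 → a₀=9, period (1,2,1,18); ℓ=4 even so k=3
a_0=9:  p_0=9·1+0=9,  q_0=9·0+1=1
…
a_2=2:  p_2=2·10+9=29,  q_2=2·1+1=3
a_3=1:  p_3=1·29+10=39,  q_3=1·3+1=4
(x₁, y₁) = (39, 4);  39² − 95·4² = 1 ✓

39 4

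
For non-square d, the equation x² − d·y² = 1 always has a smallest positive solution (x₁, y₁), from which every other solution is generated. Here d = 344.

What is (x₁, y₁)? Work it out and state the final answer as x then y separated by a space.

10405 561

d=344: √d = [18; 1,1,4,1,3,1,4,1,1,36] (ℓ=10, even), read p_9/q_9
k=0  a_k=18  p_k/q_k = 18/1
…
k=2  a_k=1  p_k/q_k = 37/2
k=3  a_k=4  p_k/q_k = 167/9
k=4  a_k=1  p_k/q_k = 204/11
k=5  a_k=3  p_k/q_k = 779/42
k=6  a_k=1  p_k/q_k = 983/53
…
k=8  a_k=1  p_k/q_k = 5694/307
k=9  a_k=1  p_k/q_k = 10405/561
fundamental: x₁=10405, y₁=561  (since 108264025 − 344·314721 = 1)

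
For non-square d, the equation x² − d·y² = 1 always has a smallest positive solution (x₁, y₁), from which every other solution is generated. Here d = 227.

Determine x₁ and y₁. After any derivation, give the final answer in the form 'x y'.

226 15

√227 → a₀=15, period (15,30); ℓ=2 even so k=1
a_0=15:  p_0=15·1+0=15,  q_0=15·0+1=1
a_1=15:  p_1=15·15+1=226,  q_1=15·1+0=15
fundamental: x₁=226, y₁=15  (since 51076 − 227·225 = 1)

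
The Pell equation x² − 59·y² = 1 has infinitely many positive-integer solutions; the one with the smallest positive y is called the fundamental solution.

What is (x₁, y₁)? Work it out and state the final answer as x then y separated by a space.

d=59: √d = [7; 1,2,7,2,1,14] (ℓ=6, even), read p_5/q_5
i=0: a=7 ⇒ p=7, q=1
…
i=3: a=7 ⇒ p=169, q=22
i=4: a=2 ⇒ p=361, q=47
i=5: a=1 ⇒ p=530, q=69
(x₁, y₁) = (530, 69);  530² − 59·69² = 1 ✓

530 69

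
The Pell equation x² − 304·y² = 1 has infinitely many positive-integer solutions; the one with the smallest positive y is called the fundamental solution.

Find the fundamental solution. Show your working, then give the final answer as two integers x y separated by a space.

[17; 2,3,2,1,1,1,1,1,2,3,2,34] for √304; ℓ=12 ⇒ convergent index 11
a_0=17:  p_0=17·1+0=17,  q_0=17·0+1=1
a_1=2:  p_1=2·17+1=35,  q_1=2·1+0=2
…
a_3=2:  p_3=2·122+35=279,  q_3=2·7+2=16
…
a_10=3:  p_10=3·7445+2842=25177,  q_10=3·427+163=1444
a_11=2:  p_11=2·25177+7445=57799,  q_11=2·1444+427=3315
fundamental: x₁=57799, y₁=3315  (since 3340724401 − 304·10989225 = 1)

57799 3315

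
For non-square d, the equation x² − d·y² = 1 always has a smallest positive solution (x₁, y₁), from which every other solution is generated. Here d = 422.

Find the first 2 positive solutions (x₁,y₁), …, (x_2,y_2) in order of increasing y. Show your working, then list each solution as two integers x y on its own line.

[20; 1,1,5,2,1,…,1,1,40] for √422; ℓ=14 ⇒ convergent index 13
a_0=20:  p_0=20·1+0=20,  q_0=20·0+1=1
a_1=1:  p_1=1·20+1=21,  q_1=1·1+0=1
a_2=1:  p_2=1·21+20=41,  q_2=1·1+1=2
a_3=5:  p_3=5·41+21=226,  q_3=5·2+1=11
…
a_6=3:  p_6=3·719+493=2650,  q_6=3·35+24=129
…
a_8=3:  p_8=3·53719+2650=163807,  q_8=3·2615+129=7974
…
a_10=2:  p_10=2·217526+163807=598859,  q_10=2·10589+7974=29152
…
a_12=1:  p_12=1·3211821+598859=3810680,  q_12=1·156349+29152=185501
a_13=1:  p_13=1·3810680+3211821=7022501,  q_13=1·185501+156349=341850
→ (7022501, 341850).  Check: 7022501²=49315520295001, 422·341850²=49315520295000, difference 1.
k=2:  x_2 = 7022501·7022501+422·341850·341850 = 98631040590001,  y_2 = 7022501·341850+341850·7022501 = 4801283933700

7022501 341850
98631040590001 4801283933700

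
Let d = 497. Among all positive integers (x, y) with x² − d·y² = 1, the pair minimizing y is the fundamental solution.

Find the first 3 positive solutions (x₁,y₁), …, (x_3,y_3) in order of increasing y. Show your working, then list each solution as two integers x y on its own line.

1201887 53912
2889064721537 129592263888
6944658661946678751 311510514535059400

d=497: √d = [22; 3,2,2,5,6,5,2,2,3,44] (ℓ=10, even), read p_9/q_9
a_0=22:  p_0=22·1+0=22,  q_0=22·0+1=1
a_1=3:  p_1=3·22+1=67,  q_1=3·1+0=3
a_2=2:  p_2=2·67+22=156,  q_2=2·3+1=7
a_3=2:  p_3=2·156+67=379,  q_3=2·7+3=17
a_4=5:  p_4=5·379+156=2051,  q_4=5·17+7=92
a_5=6:  p_5=6·2051+379=12685,  q_5=6·92+17=569
…
a_7=2:  p_7=2·65476+12685=143637,  q_7=2·2937+569=6443
a_8=2:  p_8=2·143637+65476=352750,  q_8=2·6443+2937=15823
a_9=3:  p_9=3·352750+143637=1201887,  q_9=3·15823+6443=53912
→ (1201887, 53912).  Check: 1201887²=1444532360769, 497·53912²=1444532360768, difference 1.
(1201887+53912√497)^2 = 2889064721537 + 129592263888√497
(1201887+53912√497)^3 = 6944658661946678751 + 311510514535059400√497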